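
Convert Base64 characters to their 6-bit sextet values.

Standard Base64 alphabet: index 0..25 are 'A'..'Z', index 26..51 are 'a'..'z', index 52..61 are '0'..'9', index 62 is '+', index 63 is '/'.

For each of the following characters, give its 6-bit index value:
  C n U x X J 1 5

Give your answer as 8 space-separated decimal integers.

Answer: 2 39 20 49 23 9 53 57

Derivation:
'C': A..Z range, ord('C') − ord('A') = 2
'n': a..z range, 26 + ord('n') − ord('a') = 39
'U': A..Z range, ord('U') − ord('A') = 20
'x': a..z range, 26 + ord('x') − ord('a') = 49
'X': A..Z range, ord('X') − ord('A') = 23
'J': A..Z range, ord('J') − ord('A') = 9
'1': 0..9 range, 52 + ord('1') − ord('0') = 53
'5': 0..9 range, 52 + ord('5') − ord('0') = 57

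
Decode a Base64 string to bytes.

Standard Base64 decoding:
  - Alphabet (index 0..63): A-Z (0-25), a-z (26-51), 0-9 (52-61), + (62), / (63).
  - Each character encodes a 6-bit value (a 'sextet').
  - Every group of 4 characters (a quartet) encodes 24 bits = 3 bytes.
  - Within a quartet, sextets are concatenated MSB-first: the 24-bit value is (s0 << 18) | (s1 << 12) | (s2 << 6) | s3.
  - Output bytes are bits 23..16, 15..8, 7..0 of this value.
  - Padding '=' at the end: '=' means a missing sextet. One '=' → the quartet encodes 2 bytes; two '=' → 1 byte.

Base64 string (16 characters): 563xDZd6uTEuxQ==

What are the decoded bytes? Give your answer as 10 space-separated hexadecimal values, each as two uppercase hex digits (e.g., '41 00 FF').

Answer: E7 AD F1 0D 97 7A B9 31 2E C5

Derivation:
After char 0 ('5'=57): chars_in_quartet=1 acc=0x39 bytes_emitted=0
After char 1 ('6'=58): chars_in_quartet=2 acc=0xE7A bytes_emitted=0
After char 2 ('3'=55): chars_in_quartet=3 acc=0x39EB7 bytes_emitted=0
After char 3 ('x'=49): chars_in_quartet=4 acc=0xE7ADF1 -> emit E7 AD F1, reset; bytes_emitted=3
After char 4 ('D'=3): chars_in_quartet=1 acc=0x3 bytes_emitted=3
After char 5 ('Z'=25): chars_in_quartet=2 acc=0xD9 bytes_emitted=3
After char 6 ('d'=29): chars_in_quartet=3 acc=0x365D bytes_emitted=3
After char 7 ('6'=58): chars_in_quartet=4 acc=0xD977A -> emit 0D 97 7A, reset; bytes_emitted=6
After char 8 ('u'=46): chars_in_quartet=1 acc=0x2E bytes_emitted=6
After char 9 ('T'=19): chars_in_quartet=2 acc=0xB93 bytes_emitted=6
After char 10 ('E'=4): chars_in_quartet=3 acc=0x2E4C4 bytes_emitted=6
After char 11 ('u'=46): chars_in_quartet=4 acc=0xB9312E -> emit B9 31 2E, reset; bytes_emitted=9
After char 12 ('x'=49): chars_in_quartet=1 acc=0x31 bytes_emitted=9
After char 13 ('Q'=16): chars_in_quartet=2 acc=0xC50 bytes_emitted=9
Padding '==': partial quartet acc=0xC50 -> emit C5; bytes_emitted=10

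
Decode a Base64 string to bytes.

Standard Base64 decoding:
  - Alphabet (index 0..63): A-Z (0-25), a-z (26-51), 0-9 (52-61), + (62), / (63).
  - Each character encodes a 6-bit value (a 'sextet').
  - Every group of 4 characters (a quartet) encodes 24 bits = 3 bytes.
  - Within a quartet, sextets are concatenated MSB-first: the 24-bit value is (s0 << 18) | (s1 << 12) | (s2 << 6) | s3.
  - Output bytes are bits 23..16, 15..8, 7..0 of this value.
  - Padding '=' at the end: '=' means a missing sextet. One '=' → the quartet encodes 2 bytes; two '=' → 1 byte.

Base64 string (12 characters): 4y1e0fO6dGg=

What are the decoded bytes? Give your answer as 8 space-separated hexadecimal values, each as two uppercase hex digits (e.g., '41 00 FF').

Answer: E3 2D 5E D1 F3 BA 74 68

Derivation:
After char 0 ('4'=56): chars_in_quartet=1 acc=0x38 bytes_emitted=0
After char 1 ('y'=50): chars_in_quartet=2 acc=0xE32 bytes_emitted=0
After char 2 ('1'=53): chars_in_quartet=3 acc=0x38CB5 bytes_emitted=0
After char 3 ('e'=30): chars_in_quartet=4 acc=0xE32D5E -> emit E3 2D 5E, reset; bytes_emitted=3
After char 4 ('0'=52): chars_in_quartet=1 acc=0x34 bytes_emitted=3
After char 5 ('f'=31): chars_in_quartet=2 acc=0xD1F bytes_emitted=3
After char 6 ('O'=14): chars_in_quartet=3 acc=0x347CE bytes_emitted=3
After char 7 ('6'=58): chars_in_quartet=4 acc=0xD1F3BA -> emit D1 F3 BA, reset; bytes_emitted=6
After char 8 ('d'=29): chars_in_quartet=1 acc=0x1D bytes_emitted=6
After char 9 ('G'=6): chars_in_quartet=2 acc=0x746 bytes_emitted=6
After char 10 ('g'=32): chars_in_quartet=3 acc=0x1D1A0 bytes_emitted=6
Padding '=': partial quartet acc=0x1D1A0 -> emit 74 68; bytes_emitted=8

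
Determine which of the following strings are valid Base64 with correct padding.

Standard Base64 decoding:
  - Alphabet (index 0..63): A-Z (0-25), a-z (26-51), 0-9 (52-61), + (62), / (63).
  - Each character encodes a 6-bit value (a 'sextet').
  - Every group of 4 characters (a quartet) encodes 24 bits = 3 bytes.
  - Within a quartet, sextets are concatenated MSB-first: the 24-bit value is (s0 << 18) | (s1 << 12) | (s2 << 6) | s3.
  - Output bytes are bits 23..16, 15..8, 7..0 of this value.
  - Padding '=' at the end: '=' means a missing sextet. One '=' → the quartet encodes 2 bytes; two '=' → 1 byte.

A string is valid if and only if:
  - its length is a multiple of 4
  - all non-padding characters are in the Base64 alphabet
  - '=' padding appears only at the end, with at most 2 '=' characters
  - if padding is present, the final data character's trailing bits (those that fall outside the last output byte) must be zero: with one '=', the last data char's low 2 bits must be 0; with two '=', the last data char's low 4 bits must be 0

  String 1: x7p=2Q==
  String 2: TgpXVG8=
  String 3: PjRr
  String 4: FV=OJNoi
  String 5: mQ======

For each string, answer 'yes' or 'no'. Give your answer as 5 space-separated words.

String 1: 'x7p=2Q==' → invalid (bad char(s): ['=']; '=' in middle)
String 2: 'TgpXVG8=' → valid
String 3: 'PjRr' → valid
String 4: 'FV=OJNoi' → invalid (bad char(s): ['=']; '=' in middle)
String 5: 'mQ======' → invalid (6 pad chars (max 2))

Answer: no yes yes no no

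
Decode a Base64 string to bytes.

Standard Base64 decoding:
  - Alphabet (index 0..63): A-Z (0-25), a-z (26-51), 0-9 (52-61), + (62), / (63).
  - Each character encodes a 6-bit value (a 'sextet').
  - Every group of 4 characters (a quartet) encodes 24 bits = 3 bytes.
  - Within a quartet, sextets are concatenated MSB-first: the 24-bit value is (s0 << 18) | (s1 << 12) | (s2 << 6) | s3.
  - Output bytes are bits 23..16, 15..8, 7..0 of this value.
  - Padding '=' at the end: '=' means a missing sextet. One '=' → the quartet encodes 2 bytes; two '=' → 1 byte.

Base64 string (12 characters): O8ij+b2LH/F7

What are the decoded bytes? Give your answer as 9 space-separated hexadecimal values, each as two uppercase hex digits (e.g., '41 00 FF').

Answer: 3B C8 A3 F9 BD 8B 1F F1 7B

Derivation:
After char 0 ('O'=14): chars_in_quartet=1 acc=0xE bytes_emitted=0
After char 1 ('8'=60): chars_in_quartet=2 acc=0x3BC bytes_emitted=0
After char 2 ('i'=34): chars_in_quartet=3 acc=0xEF22 bytes_emitted=0
After char 3 ('j'=35): chars_in_quartet=4 acc=0x3BC8A3 -> emit 3B C8 A3, reset; bytes_emitted=3
After char 4 ('+'=62): chars_in_quartet=1 acc=0x3E bytes_emitted=3
After char 5 ('b'=27): chars_in_quartet=2 acc=0xF9B bytes_emitted=3
After char 6 ('2'=54): chars_in_quartet=3 acc=0x3E6F6 bytes_emitted=3
After char 7 ('L'=11): chars_in_quartet=4 acc=0xF9BD8B -> emit F9 BD 8B, reset; bytes_emitted=6
After char 8 ('H'=7): chars_in_quartet=1 acc=0x7 bytes_emitted=6
After char 9 ('/'=63): chars_in_quartet=2 acc=0x1FF bytes_emitted=6
After char 10 ('F'=5): chars_in_quartet=3 acc=0x7FC5 bytes_emitted=6
After char 11 ('7'=59): chars_in_quartet=4 acc=0x1FF17B -> emit 1F F1 7B, reset; bytes_emitted=9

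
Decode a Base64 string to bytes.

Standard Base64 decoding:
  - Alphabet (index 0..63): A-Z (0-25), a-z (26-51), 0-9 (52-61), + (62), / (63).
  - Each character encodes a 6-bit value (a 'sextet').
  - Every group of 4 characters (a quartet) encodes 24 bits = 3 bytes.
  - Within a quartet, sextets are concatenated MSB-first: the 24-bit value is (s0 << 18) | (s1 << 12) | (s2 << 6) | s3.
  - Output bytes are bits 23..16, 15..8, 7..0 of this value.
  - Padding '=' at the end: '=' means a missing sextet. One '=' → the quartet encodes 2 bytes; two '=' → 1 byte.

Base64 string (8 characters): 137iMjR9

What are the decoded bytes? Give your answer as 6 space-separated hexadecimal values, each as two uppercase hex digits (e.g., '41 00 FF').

After char 0 ('1'=53): chars_in_quartet=1 acc=0x35 bytes_emitted=0
After char 1 ('3'=55): chars_in_quartet=2 acc=0xD77 bytes_emitted=0
After char 2 ('7'=59): chars_in_quartet=3 acc=0x35DFB bytes_emitted=0
After char 3 ('i'=34): chars_in_quartet=4 acc=0xD77EE2 -> emit D7 7E E2, reset; bytes_emitted=3
After char 4 ('M'=12): chars_in_quartet=1 acc=0xC bytes_emitted=3
After char 5 ('j'=35): chars_in_quartet=2 acc=0x323 bytes_emitted=3
After char 6 ('R'=17): chars_in_quartet=3 acc=0xC8D1 bytes_emitted=3
After char 7 ('9'=61): chars_in_quartet=4 acc=0x32347D -> emit 32 34 7D, reset; bytes_emitted=6

Answer: D7 7E E2 32 34 7D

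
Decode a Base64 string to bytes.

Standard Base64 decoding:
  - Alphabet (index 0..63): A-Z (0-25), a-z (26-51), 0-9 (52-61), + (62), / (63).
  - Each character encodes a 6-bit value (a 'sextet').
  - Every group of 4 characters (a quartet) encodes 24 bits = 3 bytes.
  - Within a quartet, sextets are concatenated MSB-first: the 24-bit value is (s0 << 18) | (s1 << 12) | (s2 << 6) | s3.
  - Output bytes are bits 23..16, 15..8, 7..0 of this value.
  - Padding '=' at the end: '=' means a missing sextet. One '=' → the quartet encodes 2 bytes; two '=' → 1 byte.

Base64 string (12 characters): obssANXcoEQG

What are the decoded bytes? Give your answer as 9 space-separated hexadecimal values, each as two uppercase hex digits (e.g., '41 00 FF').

Answer: A1 BB 2C 00 D5 DC A0 44 06

Derivation:
After char 0 ('o'=40): chars_in_quartet=1 acc=0x28 bytes_emitted=0
After char 1 ('b'=27): chars_in_quartet=2 acc=0xA1B bytes_emitted=0
After char 2 ('s'=44): chars_in_quartet=3 acc=0x286EC bytes_emitted=0
After char 3 ('s'=44): chars_in_quartet=4 acc=0xA1BB2C -> emit A1 BB 2C, reset; bytes_emitted=3
After char 4 ('A'=0): chars_in_quartet=1 acc=0x0 bytes_emitted=3
After char 5 ('N'=13): chars_in_quartet=2 acc=0xD bytes_emitted=3
After char 6 ('X'=23): chars_in_quartet=3 acc=0x357 bytes_emitted=3
After char 7 ('c'=28): chars_in_quartet=4 acc=0xD5DC -> emit 00 D5 DC, reset; bytes_emitted=6
After char 8 ('o'=40): chars_in_quartet=1 acc=0x28 bytes_emitted=6
After char 9 ('E'=4): chars_in_quartet=2 acc=0xA04 bytes_emitted=6
After char 10 ('Q'=16): chars_in_quartet=3 acc=0x28110 bytes_emitted=6
After char 11 ('G'=6): chars_in_quartet=4 acc=0xA04406 -> emit A0 44 06, reset; bytes_emitted=9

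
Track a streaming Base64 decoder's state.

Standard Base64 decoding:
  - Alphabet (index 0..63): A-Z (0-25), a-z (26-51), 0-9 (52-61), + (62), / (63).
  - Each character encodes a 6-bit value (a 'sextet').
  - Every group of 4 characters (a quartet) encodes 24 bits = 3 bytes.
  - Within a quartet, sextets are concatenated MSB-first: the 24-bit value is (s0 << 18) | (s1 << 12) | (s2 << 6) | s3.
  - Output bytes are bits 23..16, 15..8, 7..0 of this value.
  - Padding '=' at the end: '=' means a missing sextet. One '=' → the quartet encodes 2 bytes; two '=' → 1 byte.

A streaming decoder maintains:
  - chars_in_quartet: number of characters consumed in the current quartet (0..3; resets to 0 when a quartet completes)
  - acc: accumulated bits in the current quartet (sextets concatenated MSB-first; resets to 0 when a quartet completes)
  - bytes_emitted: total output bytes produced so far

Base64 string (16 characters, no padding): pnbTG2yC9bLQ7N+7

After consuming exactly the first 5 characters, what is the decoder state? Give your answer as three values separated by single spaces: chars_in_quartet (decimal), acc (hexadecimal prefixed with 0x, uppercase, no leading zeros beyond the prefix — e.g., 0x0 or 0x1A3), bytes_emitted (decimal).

Answer: 1 0x6 3

Derivation:
After char 0 ('p'=41): chars_in_quartet=1 acc=0x29 bytes_emitted=0
After char 1 ('n'=39): chars_in_quartet=2 acc=0xA67 bytes_emitted=0
After char 2 ('b'=27): chars_in_quartet=3 acc=0x299DB bytes_emitted=0
After char 3 ('T'=19): chars_in_quartet=4 acc=0xA676D3 -> emit A6 76 D3, reset; bytes_emitted=3
After char 4 ('G'=6): chars_in_quartet=1 acc=0x6 bytes_emitted=3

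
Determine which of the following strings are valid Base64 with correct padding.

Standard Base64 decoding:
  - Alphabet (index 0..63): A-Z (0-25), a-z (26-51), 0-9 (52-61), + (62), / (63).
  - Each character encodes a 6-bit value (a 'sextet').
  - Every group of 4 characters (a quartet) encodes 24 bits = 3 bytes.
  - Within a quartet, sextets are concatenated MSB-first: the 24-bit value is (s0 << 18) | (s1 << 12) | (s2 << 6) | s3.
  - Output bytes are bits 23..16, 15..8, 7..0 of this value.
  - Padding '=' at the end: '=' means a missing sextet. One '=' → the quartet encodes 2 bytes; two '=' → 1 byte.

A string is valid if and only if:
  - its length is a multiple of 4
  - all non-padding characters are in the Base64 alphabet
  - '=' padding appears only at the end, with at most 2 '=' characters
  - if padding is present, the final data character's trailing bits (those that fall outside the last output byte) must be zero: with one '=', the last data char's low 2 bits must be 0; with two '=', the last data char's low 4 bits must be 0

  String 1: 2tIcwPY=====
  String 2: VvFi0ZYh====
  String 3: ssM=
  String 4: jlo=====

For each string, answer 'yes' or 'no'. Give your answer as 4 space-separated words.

String 1: '2tIcwPY=====' → invalid (5 pad chars (max 2))
String 2: 'VvFi0ZYh====' → invalid (4 pad chars (max 2))
String 3: 'ssM=' → valid
String 4: 'jlo=====' → invalid (5 pad chars (max 2))

Answer: no no yes no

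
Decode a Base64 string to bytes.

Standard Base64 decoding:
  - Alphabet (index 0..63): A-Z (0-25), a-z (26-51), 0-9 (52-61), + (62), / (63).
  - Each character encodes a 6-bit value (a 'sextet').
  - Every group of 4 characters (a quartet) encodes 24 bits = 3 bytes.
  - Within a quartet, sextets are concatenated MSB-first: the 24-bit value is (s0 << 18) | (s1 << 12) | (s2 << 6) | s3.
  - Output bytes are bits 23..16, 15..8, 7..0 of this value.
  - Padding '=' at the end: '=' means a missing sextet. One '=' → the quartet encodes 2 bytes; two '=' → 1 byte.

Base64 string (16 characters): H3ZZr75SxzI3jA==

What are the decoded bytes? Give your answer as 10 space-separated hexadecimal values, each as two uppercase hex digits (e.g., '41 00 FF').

Answer: 1F 76 59 AF BE 52 C7 32 37 8C

Derivation:
After char 0 ('H'=7): chars_in_quartet=1 acc=0x7 bytes_emitted=0
After char 1 ('3'=55): chars_in_quartet=2 acc=0x1F7 bytes_emitted=0
After char 2 ('Z'=25): chars_in_quartet=3 acc=0x7DD9 bytes_emitted=0
After char 3 ('Z'=25): chars_in_quartet=4 acc=0x1F7659 -> emit 1F 76 59, reset; bytes_emitted=3
After char 4 ('r'=43): chars_in_quartet=1 acc=0x2B bytes_emitted=3
After char 5 ('7'=59): chars_in_quartet=2 acc=0xAFB bytes_emitted=3
After char 6 ('5'=57): chars_in_quartet=3 acc=0x2BEF9 bytes_emitted=3
After char 7 ('S'=18): chars_in_quartet=4 acc=0xAFBE52 -> emit AF BE 52, reset; bytes_emitted=6
After char 8 ('x'=49): chars_in_quartet=1 acc=0x31 bytes_emitted=6
After char 9 ('z'=51): chars_in_quartet=2 acc=0xC73 bytes_emitted=6
After char 10 ('I'=8): chars_in_quartet=3 acc=0x31CC8 bytes_emitted=6
After char 11 ('3'=55): chars_in_quartet=4 acc=0xC73237 -> emit C7 32 37, reset; bytes_emitted=9
After char 12 ('j'=35): chars_in_quartet=1 acc=0x23 bytes_emitted=9
After char 13 ('A'=0): chars_in_quartet=2 acc=0x8C0 bytes_emitted=9
Padding '==': partial quartet acc=0x8C0 -> emit 8C; bytes_emitted=10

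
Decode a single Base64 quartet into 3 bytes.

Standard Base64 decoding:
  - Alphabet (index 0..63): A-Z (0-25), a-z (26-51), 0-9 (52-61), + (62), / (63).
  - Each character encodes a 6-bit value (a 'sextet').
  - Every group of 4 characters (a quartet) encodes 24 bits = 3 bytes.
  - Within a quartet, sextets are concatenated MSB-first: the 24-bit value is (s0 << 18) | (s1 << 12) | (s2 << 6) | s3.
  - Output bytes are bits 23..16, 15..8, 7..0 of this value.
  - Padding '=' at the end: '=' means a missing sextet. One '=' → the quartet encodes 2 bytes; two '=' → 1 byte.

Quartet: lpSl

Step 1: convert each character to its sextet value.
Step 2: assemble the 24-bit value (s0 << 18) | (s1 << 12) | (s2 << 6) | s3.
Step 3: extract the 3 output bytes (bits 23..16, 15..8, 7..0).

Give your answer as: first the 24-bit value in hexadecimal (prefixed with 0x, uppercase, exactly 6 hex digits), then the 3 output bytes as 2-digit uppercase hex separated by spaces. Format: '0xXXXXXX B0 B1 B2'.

Sextets: l=37, p=41, S=18, l=37
24-bit: (37<<18) | (41<<12) | (18<<6) | 37
      = 0x940000 | 0x029000 | 0x000480 | 0x000025
      = 0x9694A5
Bytes: (v>>16)&0xFF=96, (v>>8)&0xFF=94, v&0xFF=A5

Answer: 0x9694A5 96 94 A5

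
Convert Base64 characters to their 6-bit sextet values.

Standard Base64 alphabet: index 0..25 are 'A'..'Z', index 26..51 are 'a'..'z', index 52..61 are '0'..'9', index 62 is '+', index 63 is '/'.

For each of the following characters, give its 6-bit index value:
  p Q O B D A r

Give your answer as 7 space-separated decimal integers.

'p': a..z range, 26 + ord('p') − ord('a') = 41
'Q': A..Z range, ord('Q') − ord('A') = 16
'O': A..Z range, ord('O') − ord('A') = 14
'B': A..Z range, ord('B') − ord('A') = 1
'D': A..Z range, ord('D') − ord('A') = 3
'A': A..Z range, ord('A') − ord('A') = 0
'r': a..z range, 26 + ord('r') − ord('a') = 43

Answer: 41 16 14 1 3 0 43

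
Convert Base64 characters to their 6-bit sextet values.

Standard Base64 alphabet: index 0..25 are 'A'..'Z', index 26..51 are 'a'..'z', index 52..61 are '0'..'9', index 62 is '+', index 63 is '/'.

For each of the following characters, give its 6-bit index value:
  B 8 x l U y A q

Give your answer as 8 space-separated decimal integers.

'B': A..Z range, ord('B') − ord('A') = 1
'8': 0..9 range, 52 + ord('8') − ord('0') = 60
'x': a..z range, 26 + ord('x') − ord('a') = 49
'l': a..z range, 26 + ord('l') − ord('a') = 37
'U': A..Z range, ord('U') − ord('A') = 20
'y': a..z range, 26 + ord('y') − ord('a') = 50
'A': A..Z range, ord('A') − ord('A') = 0
'q': a..z range, 26 + ord('q') − ord('a') = 42

Answer: 1 60 49 37 20 50 0 42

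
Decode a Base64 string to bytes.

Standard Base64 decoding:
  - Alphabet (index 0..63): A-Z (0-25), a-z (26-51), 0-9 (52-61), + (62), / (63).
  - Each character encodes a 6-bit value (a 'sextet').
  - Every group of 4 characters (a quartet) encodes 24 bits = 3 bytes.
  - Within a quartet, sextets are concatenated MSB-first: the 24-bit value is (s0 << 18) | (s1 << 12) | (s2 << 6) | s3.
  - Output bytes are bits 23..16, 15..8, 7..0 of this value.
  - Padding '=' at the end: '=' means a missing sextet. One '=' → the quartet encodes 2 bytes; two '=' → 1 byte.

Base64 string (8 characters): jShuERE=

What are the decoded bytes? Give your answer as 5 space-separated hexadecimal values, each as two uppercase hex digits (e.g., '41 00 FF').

After char 0 ('j'=35): chars_in_quartet=1 acc=0x23 bytes_emitted=0
After char 1 ('S'=18): chars_in_quartet=2 acc=0x8D2 bytes_emitted=0
After char 2 ('h'=33): chars_in_quartet=3 acc=0x234A1 bytes_emitted=0
After char 3 ('u'=46): chars_in_quartet=4 acc=0x8D286E -> emit 8D 28 6E, reset; bytes_emitted=3
After char 4 ('E'=4): chars_in_quartet=1 acc=0x4 bytes_emitted=3
After char 5 ('R'=17): chars_in_quartet=2 acc=0x111 bytes_emitted=3
After char 6 ('E'=4): chars_in_quartet=3 acc=0x4444 bytes_emitted=3
Padding '=': partial quartet acc=0x4444 -> emit 11 11; bytes_emitted=5

Answer: 8D 28 6E 11 11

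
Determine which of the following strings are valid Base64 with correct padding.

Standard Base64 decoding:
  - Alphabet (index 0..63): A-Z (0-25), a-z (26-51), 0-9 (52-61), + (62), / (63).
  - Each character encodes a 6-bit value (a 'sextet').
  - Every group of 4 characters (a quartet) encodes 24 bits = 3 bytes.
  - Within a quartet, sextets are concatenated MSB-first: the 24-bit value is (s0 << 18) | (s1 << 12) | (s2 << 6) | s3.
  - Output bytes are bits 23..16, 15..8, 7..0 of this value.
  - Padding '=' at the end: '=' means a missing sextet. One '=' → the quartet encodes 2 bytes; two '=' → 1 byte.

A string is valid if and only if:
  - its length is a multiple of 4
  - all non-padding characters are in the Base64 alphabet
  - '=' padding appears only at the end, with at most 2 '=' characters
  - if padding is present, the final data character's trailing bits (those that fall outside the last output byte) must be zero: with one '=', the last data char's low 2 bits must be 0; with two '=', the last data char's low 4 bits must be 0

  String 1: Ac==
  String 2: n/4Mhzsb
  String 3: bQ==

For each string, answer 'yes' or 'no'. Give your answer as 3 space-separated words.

String 1: 'Ac==' → invalid (bad trailing bits)
String 2: 'n/4Mhzsb' → valid
String 3: 'bQ==' → valid

Answer: no yes yes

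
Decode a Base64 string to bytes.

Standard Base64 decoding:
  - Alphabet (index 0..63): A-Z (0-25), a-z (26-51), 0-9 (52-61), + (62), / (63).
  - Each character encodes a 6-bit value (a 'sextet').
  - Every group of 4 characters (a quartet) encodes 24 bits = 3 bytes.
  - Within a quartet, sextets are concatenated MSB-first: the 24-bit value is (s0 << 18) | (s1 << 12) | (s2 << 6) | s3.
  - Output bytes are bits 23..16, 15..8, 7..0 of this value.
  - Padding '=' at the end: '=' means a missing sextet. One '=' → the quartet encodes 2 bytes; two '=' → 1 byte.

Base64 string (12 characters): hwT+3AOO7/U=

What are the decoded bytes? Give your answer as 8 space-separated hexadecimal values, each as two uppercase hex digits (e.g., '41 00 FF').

After char 0 ('h'=33): chars_in_quartet=1 acc=0x21 bytes_emitted=0
After char 1 ('w'=48): chars_in_quartet=2 acc=0x870 bytes_emitted=0
After char 2 ('T'=19): chars_in_quartet=3 acc=0x21C13 bytes_emitted=0
After char 3 ('+'=62): chars_in_quartet=4 acc=0x8704FE -> emit 87 04 FE, reset; bytes_emitted=3
After char 4 ('3'=55): chars_in_quartet=1 acc=0x37 bytes_emitted=3
After char 5 ('A'=0): chars_in_quartet=2 acc=0xDC0 bytes_emitted=3
After char 6 ('O'=14): chars_in_quartet=3 acc=0x3700E bytes_emitted=3
After char 7 ('O'=14): chars_in_quartet=4 acc=0xDC038E -> emit DC 03 8E, reset; bytes_emitted=6
After char 8 ('7'=59): chars_in_quartet=1 acc=0x3B bytes_emitted=6
After char 9 ('/'=63): chars_in_quartet=2 acc=0xEFF bytes_emitted=6
After char 10 ('U'=20): chars_in_quartet=3 acc=0x3BFD4 bytes_emitted=6
Padding '=': partial quartet acc=0x3BFD4 -> emit EF F5; bytes_emitted=8

Answer: 87 04 FE DC 03 8E EF F5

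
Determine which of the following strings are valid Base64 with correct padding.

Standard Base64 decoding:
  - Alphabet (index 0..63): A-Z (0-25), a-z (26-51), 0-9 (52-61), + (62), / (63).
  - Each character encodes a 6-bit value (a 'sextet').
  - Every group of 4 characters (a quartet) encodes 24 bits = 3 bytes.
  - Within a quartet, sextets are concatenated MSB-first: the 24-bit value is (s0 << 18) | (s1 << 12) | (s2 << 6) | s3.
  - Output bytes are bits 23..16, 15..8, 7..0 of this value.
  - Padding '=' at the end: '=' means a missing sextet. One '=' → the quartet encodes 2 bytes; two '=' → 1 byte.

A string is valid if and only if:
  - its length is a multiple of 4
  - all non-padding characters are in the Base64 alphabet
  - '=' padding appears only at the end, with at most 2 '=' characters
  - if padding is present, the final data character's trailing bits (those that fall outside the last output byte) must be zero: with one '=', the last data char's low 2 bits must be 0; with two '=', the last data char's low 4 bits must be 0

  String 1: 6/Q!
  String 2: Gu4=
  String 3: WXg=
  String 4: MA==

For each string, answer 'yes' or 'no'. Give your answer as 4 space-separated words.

String 1: '6/Q!' → invalid (bad char(s): ['!'])
String 2: 'Gu4=' → valid
String 3: 'WXg=' → valid
String 4: 'MA==' → valid

Answer: no yes yes yes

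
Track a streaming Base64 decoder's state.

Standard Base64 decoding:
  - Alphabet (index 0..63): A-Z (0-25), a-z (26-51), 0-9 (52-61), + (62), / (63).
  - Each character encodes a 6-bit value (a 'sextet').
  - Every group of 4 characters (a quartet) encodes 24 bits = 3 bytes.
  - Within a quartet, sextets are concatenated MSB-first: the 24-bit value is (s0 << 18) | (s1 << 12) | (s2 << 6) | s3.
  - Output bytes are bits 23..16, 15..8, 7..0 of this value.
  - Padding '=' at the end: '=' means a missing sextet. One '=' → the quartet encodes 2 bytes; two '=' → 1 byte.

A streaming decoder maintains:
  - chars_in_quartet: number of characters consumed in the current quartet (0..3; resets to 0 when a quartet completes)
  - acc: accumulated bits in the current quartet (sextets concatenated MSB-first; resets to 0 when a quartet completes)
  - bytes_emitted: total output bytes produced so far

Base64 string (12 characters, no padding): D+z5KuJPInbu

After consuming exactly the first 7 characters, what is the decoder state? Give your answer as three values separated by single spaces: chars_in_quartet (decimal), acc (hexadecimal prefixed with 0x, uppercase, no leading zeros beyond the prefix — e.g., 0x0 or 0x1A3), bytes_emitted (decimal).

Answer: 3 0xAB89 3

Derivation:
After char 0 ('D'=3): chars_in_quartet=1 acc=0x3 bytes_emitted=0
After char 1 ('+'=62): chars_in_quartet=2 acc=0xFE bytes_emitted=0
After char 2 ('z'=51): chars_in_quartet=3 acc=0x3FB3 bytes_emitted=0
After char 3 ('5'=57): chars_in_quartet=4 acc=0xFECF9 -> emit 0F EC F9, reset; bytes_emitted=3
After char 4 ('K'=10): chars_in_quartet=1 acc=0xA bytes_emitted=3
After char 5 ('u'=46): chars_in_quartet=2 acc=0x2AE bytes_emitted=3
After char 6 ('J'=9): chars_in_quartet=3 acc=0xAB89 bytes_emitted=3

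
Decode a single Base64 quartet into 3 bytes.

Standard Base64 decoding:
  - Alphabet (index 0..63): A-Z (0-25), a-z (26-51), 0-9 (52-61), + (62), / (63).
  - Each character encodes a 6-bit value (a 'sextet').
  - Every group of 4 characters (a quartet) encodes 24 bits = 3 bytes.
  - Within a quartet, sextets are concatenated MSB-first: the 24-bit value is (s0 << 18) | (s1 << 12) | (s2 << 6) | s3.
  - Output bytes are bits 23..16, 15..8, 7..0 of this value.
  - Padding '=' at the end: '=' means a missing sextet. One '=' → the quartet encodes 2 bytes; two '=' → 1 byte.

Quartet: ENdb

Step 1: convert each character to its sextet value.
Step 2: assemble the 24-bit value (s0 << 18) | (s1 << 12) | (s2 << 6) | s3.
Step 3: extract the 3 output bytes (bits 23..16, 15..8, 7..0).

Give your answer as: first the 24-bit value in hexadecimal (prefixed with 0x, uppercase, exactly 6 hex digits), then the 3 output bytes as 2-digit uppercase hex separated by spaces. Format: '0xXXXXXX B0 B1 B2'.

Sextets: E=4, N=13, d=29, b=27
24-bit: (4<<18) | (13<<12) | (29<<6) | 27
      = 0x100000 | 0x00D000 | 0x000740 | 0x00001B
      = 0x10D75B
Bytes: (v>>16)&0xFF=10, (v>>8)&0xFF=D7, v&0xFF=5B

Answer: 0x10D75B 10 D7 5B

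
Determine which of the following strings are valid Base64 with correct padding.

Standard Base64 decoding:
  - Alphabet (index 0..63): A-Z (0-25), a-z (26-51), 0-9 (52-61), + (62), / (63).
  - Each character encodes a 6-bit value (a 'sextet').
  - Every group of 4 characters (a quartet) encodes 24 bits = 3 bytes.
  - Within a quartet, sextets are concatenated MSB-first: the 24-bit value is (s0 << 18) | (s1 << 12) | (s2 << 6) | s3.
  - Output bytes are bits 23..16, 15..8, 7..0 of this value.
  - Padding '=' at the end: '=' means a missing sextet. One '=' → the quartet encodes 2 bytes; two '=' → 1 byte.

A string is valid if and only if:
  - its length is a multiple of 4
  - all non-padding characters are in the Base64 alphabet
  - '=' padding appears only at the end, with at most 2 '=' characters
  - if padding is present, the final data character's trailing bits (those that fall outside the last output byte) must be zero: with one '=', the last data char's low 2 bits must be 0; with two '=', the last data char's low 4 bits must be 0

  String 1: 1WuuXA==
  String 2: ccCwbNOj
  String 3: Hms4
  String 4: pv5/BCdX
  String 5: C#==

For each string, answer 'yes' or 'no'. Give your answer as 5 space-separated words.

Answer: yes yes yes yes no

Derivation:
String 1: '1WuuXA==' → valid
String 2: 'ccCwbNOj' → valid
String 3: 'Hms4' → valid
String 4: 'pv5/BCdX' → valid
String 5: 'C#==' → invalid (bad char(s): ['#'])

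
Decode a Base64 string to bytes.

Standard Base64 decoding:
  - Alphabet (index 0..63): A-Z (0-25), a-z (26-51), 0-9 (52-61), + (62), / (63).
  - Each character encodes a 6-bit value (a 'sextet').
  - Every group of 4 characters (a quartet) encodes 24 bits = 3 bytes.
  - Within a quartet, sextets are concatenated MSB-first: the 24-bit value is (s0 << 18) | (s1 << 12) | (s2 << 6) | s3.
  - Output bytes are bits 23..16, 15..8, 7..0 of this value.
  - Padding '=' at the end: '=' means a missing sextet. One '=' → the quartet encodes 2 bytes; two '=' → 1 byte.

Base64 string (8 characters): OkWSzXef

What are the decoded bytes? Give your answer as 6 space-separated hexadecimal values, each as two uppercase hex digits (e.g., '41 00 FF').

Answer: 3A 45 92 CD 77 9F

Derivation:
After char 0 ('O'=14): chars_in_quartet=1 acc=0xE bytes_emitted=0
After char 1 ('k'=36): chars_in_quartet=2 acc=0x3A4 bytes_emitted=0
After char 2 ('W'=22): chars_in_quartet=3 acc=0xE916 bytes_emitted=0
After char 3 ('S'=18): chars_in_quartet=4 acc=0x3A4592 -> emit 3A 45 92, reset; bytes_emitted=3
After char 4 ('z'=51): chars_in_quartet=1 acc=0x33 bytes_emitted=3
After char 5 ('X'=23): chars_in_quartet=2 acc=0xCD7 bytes_emitted=3
After char 6 ('e'=30): chars_in_quartet=3 acc=0x335DE bytes_emitted=3
After char 7 ('f'=31): chars_in_quartet=4 acc=0xCD779F -> emit CD 77 9F, reset; bytes_emitted=6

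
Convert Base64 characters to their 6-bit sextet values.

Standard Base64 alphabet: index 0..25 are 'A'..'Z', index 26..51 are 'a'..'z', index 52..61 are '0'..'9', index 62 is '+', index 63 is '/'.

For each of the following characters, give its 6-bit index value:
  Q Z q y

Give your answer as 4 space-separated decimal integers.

Answer: 16 25 42 50

Derivation:
'Q': A..Z range, ord('Q') − ord('A') = 16
'Z': A..Z range, ord('Z') − ord('A') = 25
'q': a..z range, 26 + ord('q') − ord('a') = 42
'y': a..z range, 26 + ord('y') − ord('a') = 50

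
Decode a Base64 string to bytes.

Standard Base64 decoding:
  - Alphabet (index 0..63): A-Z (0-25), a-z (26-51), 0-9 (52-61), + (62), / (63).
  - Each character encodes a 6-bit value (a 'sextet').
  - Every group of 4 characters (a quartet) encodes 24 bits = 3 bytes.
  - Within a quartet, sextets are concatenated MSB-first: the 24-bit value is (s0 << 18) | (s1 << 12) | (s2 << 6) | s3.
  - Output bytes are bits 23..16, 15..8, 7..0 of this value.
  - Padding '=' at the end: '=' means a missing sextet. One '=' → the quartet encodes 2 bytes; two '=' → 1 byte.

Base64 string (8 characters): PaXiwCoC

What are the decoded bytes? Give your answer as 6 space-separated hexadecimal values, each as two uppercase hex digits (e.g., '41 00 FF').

Answer: 3D A5 E2 C0 2A 02

Derivation:
After char 0 ('P'=15): chars_in_quartet=1 acc=0xF bytes_emitted=0
After char 1 ('a'=26): chars_in_quartet=2 acc=0x3DA bytes_emitted=0
After char 2 ('X'=23): chars_in_quartet=3 acc=0xF697 bytes_emitted=0
After char 3 ('i'=34): chars_in_quartet=4 acc=0x3DA5E2 -> emit 3D A5 E2, reset; bytes_emitted=3
After char 4 ('w'=48): chars_in_quartet=1 acc=0x30 bytes_emitted=3
After char 5 ('C'=2): chars_in_quartet=2 acc=0xC02 bytes_emitted=3
After char 6 ('o'=40): chars_in_quartet=3 acc=0x300A8 bytes_emitted=3
After char 7 ('C'=2): chars_in_quartet=4 acc=0xC02A02 -> emit C0 2A 02, reset; bytes_emitted=6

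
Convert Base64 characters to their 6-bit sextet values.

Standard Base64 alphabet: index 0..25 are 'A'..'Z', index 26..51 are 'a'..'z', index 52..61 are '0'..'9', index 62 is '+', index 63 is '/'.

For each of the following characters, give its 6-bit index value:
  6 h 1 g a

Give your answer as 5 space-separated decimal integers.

'6': 0..9 range, 52 + ord('6') − ord('0') = 58
'h': a..z range, 26 + ord('h') − ord('a') = 33
'1': 0..9 range, 52 + ord('1') − ord('0') = 53
'g': a..z range, 26 + ord('g') − ord('a') = 32
'a': a..z range, 26 + ord('a') − ord('a') = 26

Answer: 58 33 53 32 26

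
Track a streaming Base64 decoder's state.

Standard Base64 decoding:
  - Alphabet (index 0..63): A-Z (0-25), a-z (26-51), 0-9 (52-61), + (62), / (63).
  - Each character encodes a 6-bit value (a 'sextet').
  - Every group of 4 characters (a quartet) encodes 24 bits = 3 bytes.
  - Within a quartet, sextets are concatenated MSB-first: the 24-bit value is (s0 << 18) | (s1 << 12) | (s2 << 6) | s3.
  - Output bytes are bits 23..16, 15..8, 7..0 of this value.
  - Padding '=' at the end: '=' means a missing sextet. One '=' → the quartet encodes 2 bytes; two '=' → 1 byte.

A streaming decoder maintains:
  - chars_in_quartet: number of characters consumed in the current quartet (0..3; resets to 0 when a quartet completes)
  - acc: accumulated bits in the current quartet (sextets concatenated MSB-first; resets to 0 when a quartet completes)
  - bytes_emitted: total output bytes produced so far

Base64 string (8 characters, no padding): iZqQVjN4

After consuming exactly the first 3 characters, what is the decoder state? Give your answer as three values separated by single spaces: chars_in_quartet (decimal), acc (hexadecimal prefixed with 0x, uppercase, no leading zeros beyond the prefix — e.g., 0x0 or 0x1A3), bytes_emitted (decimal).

Answer: 3 0x2266A 0

Derivation:
After char 0 ('i'=34): chars_in_quartet=1 acc=0x22 bytes_emitted=0
After char 1 ('Z'=25): chars_in_quartet=2 acc=0x899 bytes_emitted=0
After char 2 ('q'=42): chars_in_quartet=3 acc=0x2266A bytes_emitted=0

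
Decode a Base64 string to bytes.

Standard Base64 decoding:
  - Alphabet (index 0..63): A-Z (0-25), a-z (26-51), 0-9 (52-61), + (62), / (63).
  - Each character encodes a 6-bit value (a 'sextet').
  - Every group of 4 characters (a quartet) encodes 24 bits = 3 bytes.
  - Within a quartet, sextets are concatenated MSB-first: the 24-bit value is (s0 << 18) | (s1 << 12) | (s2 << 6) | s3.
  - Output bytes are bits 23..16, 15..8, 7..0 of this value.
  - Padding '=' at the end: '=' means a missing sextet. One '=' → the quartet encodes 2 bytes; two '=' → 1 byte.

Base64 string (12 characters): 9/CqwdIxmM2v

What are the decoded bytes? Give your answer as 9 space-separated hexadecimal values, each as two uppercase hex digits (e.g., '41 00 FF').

Answer: F7 F0 AA C1 D2 31 98 CD AF

Derivation:
After char 0 ('9'=61): chars_in_quartet=1 acc=0x3D bytes_emitted=0
After char 1 ('/'=63): chars_in_quartet=2 acc=0xF7F bytes_emitted=0
After char 2 ('C'=2): chars_in_quartet=3 acc=0x3DFC2 bytes_emitted=0
After char 3 ('q'=42): chars_in_quartet=4 acc=0xF7F0AA -> emit F7 F0 AA, reset; bytes_emitted=3
After char 4 ('w'=48): chars_in_quartet=1 acc=0x30 bytes_emitted=3
After char 5 ('d'=29): chars_in_quartet=2 acc=0xC1D bytes_emitted=3
After char 6 ('I'=8): chars_in_quartet=3 acc=0x30748 bytes_emitted=3
After char 7 ('x'=49): chars_in_quartet=4 acc=0xC1D231 -> emit C1 D2 31, reset; bytes_emitted=6
After char 8 ('m'=38): chars_in_quartet=1 acc=0x26 bytes_emitted=6
After char 9 ('M'=12): chars_in_quartet=2 acc=0x98C bytes_emitted=6
After char 10 ('2'=54): chars_in_quartet=3 acc=0x26336 bytes_emitted=6
After char 11 ('v'=47): chars_in_quartet=4 acc=0x98CDAF -> emit 98 CD AF, reset; bytes_emitted=9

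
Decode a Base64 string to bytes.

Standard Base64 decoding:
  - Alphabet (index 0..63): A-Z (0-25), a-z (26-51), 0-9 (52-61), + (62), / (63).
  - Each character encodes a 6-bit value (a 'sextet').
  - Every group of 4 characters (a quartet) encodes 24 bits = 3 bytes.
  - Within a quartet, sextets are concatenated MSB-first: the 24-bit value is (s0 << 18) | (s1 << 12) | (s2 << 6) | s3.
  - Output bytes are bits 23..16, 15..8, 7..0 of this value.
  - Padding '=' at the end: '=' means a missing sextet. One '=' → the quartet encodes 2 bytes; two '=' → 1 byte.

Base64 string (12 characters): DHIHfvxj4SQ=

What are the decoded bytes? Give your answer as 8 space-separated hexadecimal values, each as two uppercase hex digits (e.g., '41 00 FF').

Answer: 0C 72 07 7E FC 63 E1 24

Derivation:
After char 0 ('D'=3): chars_in_quartet=1 acc=0x3 bytes_emitted=0
After char 1 ('H'=7): chars_in_quartet=2 acc=0xC7 bytes_emitted=0
After char 2 ('I'=8): chars_in_quartet=3 acc=0x31C8 bytes_emitted=0
After char 3 ('H'=7): chars_in_quartet=4 acc=0xC7207 -> emit 0C 72 07, reset; bytes_emitted=3
After char 4 ('f'=31): chars_in_quartet=1 acc=0x1F bytes_emitted=3
After char 5 ('v'=47): chars_in_quartet=2 acc=0x7EF bytes_emitted=3
After char 6 ('x'=49): chars_in_quartet=3 acc=0x1FBF1 bytes_emitted=3
After char 7 ('j'=35): chars_in_quartet=4 acc=0x7EFC63 -> emit 7E FC 63, reset; bytes_emitted=6
After char 8 ('4'=56): chars_in_quartet=1 acc=0x38 bytes_emitted=6
After char 9 ('S'=18): chars_in_quartet=2 acc=0xE12 bytes_emitted=6
After char 10 ('Q'=16): chars_in_quartet=3 acc=0x38490 bytes_emitted=6
Padding '=': partial quartet acc=0x38490 -> emit E1 24; bytes_emitted=8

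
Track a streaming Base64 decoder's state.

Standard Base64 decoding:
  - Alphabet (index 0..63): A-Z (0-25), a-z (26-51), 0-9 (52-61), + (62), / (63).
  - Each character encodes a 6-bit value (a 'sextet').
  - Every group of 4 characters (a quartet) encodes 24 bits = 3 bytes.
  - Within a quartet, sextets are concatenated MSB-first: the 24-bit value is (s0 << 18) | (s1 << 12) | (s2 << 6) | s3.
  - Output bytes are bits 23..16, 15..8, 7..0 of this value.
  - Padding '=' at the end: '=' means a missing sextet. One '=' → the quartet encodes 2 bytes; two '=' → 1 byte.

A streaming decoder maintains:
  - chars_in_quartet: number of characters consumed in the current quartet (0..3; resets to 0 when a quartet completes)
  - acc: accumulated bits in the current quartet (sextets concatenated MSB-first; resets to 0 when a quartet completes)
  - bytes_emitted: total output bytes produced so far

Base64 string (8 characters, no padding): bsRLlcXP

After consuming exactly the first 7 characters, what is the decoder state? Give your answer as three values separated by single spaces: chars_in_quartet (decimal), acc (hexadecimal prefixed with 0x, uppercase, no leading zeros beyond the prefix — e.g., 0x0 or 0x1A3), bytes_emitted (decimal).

Answer: 3 0x25717 3

Derivation:
After char 0 ('b'=27): chars_in_quartet=1 acc=0x1B bytes_emitted=0
After char 1 ('s'=44): chars_in_quartet=2 acc=0x6EC bytes_emitted=0
After char 2 ('R'=17): chars_in_quartet=3 acc=0x1BB11 bytes_emitted=0
After char 3 ('L'=11): chars_in_quartet=4 acc=0x6EC44B -> emit 6E C4 4B, reset; bytes_emitted=3
After char 4 ('l'=37): chars_in_quartet=1 acc=0x25 bytes_emitted=3
After char 5 ('c'=28): chars_in_quartet=2 acc=0x95C bytes_emitted=3
After char 6 ('X'=23): chars_in_quartet=3 acc=0x25717 bytes_emitted=3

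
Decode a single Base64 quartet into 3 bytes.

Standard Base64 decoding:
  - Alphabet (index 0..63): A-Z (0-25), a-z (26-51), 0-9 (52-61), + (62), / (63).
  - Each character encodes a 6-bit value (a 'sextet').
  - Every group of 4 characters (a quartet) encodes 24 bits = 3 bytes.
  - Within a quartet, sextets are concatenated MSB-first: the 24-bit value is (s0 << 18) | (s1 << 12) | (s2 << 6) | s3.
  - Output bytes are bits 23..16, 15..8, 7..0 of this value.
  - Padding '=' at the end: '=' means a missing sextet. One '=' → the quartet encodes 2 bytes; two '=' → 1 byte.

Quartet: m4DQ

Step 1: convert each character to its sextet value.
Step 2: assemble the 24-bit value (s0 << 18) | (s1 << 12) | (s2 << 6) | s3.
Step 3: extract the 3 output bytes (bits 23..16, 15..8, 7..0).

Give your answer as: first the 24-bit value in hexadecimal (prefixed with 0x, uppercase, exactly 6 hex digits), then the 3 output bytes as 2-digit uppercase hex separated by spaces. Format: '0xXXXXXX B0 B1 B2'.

Answer: 0x9B80D0 9B 80 D0

Derivation:
Sextets: m=38, 4=56, D=3, Q=16
24-bit: (38<<18) | (56<<12) | (3<<6) | 16
      = 0x980000 | 0x038000 | 0x0000C0 | 0x000010
      = 0x9B80D0
Bytes: (v>>16)&0xFF=9B, (v>>8)&0xFF=80, v&0xFF=D0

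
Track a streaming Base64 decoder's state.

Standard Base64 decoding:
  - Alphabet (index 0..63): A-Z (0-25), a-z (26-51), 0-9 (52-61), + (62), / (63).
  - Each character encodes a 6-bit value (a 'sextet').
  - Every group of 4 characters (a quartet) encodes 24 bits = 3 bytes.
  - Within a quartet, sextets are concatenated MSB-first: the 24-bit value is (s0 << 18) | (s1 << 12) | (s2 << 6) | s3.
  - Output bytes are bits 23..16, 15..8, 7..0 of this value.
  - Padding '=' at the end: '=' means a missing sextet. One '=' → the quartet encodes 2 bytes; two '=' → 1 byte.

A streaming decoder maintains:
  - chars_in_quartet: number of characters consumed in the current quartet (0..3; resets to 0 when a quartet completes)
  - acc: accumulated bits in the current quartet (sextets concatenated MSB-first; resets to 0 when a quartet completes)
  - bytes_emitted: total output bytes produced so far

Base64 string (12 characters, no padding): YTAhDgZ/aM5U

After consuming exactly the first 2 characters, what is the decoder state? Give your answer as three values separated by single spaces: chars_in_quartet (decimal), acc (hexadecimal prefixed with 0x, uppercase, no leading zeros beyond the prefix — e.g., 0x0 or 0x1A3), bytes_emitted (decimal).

Answer: 2 0x613 0

Derivation:
After char 0 ('Y'=24): chars_in_quartet=1 acc=0x18 bytes_emitted=0
After char 1 ('T'=19): chars_in_quartet=2 acc=0x613 bytes_emitted=0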